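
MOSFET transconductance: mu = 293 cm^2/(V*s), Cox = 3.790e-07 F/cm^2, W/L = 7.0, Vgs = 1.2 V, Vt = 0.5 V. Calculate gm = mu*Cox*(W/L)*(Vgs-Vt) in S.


Step 1: Vov = Vgs - Vt = 1.2 - 0.5 = 0.7 V
Step 2: gm = mu * Cox * (W/L) * Vov
Step 3: gm = 293 * 3.790e-07 * 7.0 * 0.7 = 5.44e-04 S

5.44e-04


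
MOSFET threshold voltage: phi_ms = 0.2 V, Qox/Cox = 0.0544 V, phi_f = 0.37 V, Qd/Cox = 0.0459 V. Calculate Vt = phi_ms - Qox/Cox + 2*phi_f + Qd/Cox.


Step 1: Vt = phi_ms - Qox/Cox + 2*phi_f + Qd/Cox
Step 2: Vt = 0.2 - 0.0544 + 2*0.37 + 0.0459
Step 3: Vt = 0.2 - 0.0544 + 0.74 + 0.0459
Step 4: Vt = 0.9315 V

0.9315


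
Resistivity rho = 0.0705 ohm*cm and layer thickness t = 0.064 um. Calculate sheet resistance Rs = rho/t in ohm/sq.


Step 1: Convert thickness to cm: t = 0.064 um = 6.4000e-06 cm
Step 2: Rs = rho / t = 0.0705 / 6.4000e-06
Step 3: Rs = 11015.6 ohm/sq

11015.6


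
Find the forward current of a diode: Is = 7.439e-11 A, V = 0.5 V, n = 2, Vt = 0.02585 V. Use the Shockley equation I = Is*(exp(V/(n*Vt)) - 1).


Step 1: V/(n*Vt) = 0.5/(2*0.02585) = 9.6712
Step 2: exp(9.6712) = 1.5854e+04
Step 3: I = 7.439e-11 * (1.5854e+04 - 1) = 1.18e-06 A

1.18e-06


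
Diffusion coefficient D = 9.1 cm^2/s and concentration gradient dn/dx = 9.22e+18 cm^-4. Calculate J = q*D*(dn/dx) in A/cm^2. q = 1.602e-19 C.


Step 1: J = q * D * (dn/dx)
Step 2: J = 1.602e-19 * 9.1 * 9.22e+18
Step 3: J = 1.34e+01 A/cm^2

1.34e+01


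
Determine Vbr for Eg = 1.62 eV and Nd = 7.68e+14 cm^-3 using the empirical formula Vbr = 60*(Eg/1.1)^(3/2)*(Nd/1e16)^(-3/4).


Step 1: Eg/1.1 = 1.62/1.1 = 1.472727
Step 2: (Eg/1.1)^1.5 = 1.472727^1.5 = 1.787242
Step 3: (Nd/1e16)^(-0.75) = (0.0768)^(-0.75) = 6.854552
Step 4: Vbr = 60 * 1.787242 * 6.854552 = 735.0 V

735.0


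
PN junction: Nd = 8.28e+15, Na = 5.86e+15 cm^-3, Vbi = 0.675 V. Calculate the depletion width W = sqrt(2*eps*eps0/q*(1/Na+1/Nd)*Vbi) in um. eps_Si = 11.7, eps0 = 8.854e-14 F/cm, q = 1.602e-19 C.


Step 1: 1/Na + 1/Nd = 1/5.86e+15 + 1/8.28e+15 = 2.91421e-16
Step 2: 2*eps*eps0/q = 2*11.7*8.854e-14/1.602e-19 = 1.293281e+07
Step 3: W^2 = 1.293281e+07 * 2.91421e-16 * 0.675 = 2.54400e-09
Step 4: W = sqrt(2.54400e-09) = 5.044e-05 cm = 0.5044 um

0.5044


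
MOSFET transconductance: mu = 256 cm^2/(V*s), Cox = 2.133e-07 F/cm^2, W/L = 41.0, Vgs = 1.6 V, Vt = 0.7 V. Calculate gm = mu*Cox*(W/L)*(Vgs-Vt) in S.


Step 1: Vov = Vgs - Vt = 1.6 - 0.7 = 0.9 V
Step 2: gm = mu * Cox * (W/L) * Vov
Step 3: gm = 256 * 2.133e-07 * 41.0 * 0.9 = 2.01e-03 S

2.01e-03


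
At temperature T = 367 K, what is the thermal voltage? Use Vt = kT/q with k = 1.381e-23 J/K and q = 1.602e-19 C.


Step 1: kT = 1.381e-23 * 367 = 5.06827e-21 J
Step 2: Vt = kT/q = 5.06827e-21 / 1.602e-19
Step 3: Vt = 0.03164 V

0.03164


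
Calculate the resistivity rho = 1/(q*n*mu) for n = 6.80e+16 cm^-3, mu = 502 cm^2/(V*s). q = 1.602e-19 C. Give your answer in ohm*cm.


Step 1: sigma = q * n * mu = 1.602e-19 * 6.80e+16 * 502 = 5.46859e+00 S/cm
Step 2: rho = 1 / sigma = 1 / 5.46859e+00 = 0.1829 ohm*cm

0.1829


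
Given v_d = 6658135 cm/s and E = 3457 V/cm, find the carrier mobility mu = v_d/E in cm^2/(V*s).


Step 1: mu = v_d / E
Step 2: mu = 6658135 / 3457
Step 3: mu = 1925.99 cm^2/(V*s)

1925.99


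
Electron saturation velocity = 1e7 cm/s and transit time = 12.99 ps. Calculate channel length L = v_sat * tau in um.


Step 1: tau in seconds = 12.99 ps * 1e-12 = 1.2990e-11 s
Step 2: L = v_sat * tau = 1e7 * 1.2990e-11 = 1.2990e-04 cm
Step 3: L in um = 1.2990e-04 * 1e4 = 1.299 um

1.299


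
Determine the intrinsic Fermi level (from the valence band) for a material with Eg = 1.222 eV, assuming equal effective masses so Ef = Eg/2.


Step 1: For an intrinsic semiconductor, the Fermi level sits at midgap.
Step 2: Ef = Eg / 2 = 1.222 / 2 = 0.611 eV

0.611


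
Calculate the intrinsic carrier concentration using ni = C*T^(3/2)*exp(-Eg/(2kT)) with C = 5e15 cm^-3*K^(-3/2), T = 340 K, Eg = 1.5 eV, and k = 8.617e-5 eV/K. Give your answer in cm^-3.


Step 1: Compute kT = 8.617e-5 * 340 = 0.0292978 eV
Step 2: Exponent = -Eg/(2kT) = -1.5/(2*0.0292978) = -25.59919
Step 3: T^(3/2) = 340^1.5 = 6269.29
Step 4: ni = 5e15 * 6269.29 * exp(-25.59919) = 2.39e+08 cm^-3

2.39e+08


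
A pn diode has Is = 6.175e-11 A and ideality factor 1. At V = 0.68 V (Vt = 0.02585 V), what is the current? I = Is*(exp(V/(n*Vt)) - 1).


Step 1: V/(n*Vt) = 0.68/(1*0.02585) = 26.3056
Step 2: exp(26.3056) = 2.6569e+11
Step 3: I = 6.175e-11 * (2.6569e+11 - 1) = 1.64e+01 A

1.64e+01


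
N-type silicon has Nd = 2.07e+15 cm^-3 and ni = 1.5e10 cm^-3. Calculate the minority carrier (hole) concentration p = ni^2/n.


Step 1: Since Nd >> ni, n ≈ Nd = 2.07e+15 cm^-3
Step 2: p = ni^2 / n = (1.5e10)^2 / 2.07e+15
Step 3: p = 2.25e20 / 2.07e+15 = 1.09e+05 cm^-3

1.09e+05


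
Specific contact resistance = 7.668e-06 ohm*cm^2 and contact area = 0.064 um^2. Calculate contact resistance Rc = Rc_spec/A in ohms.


Step 1: Convert area to cm^2: 0.064 um^2 = 6.4000e-10 cm^2
Step 2: Rc = Rc_spec / A = 7.668e-06 / 6.4000e-10
Step 3: Rc = 1.20e+04 ohms

1.20e+04


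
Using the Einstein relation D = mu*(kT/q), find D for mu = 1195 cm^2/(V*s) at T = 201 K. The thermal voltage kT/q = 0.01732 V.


Step 1: D = mu * (kT/q)
Step 2: D = 1195 * 0.01732
Step 3: D = 20.7 cm^2/s

20.7


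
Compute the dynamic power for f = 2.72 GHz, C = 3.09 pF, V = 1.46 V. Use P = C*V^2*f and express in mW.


Step 1: V^2 = 1.46^2 = 2.1316 V^2
Step 2: P = C*V^2*f = 3.09e-12 F * 2.1316 * 2.72e9 Hz
Step 3: P = 1.791567168e-02 W
Step 4: P = 17.916 mW

17.916


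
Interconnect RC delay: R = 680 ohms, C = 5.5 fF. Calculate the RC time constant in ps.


Step 1: tau = R * C
Step 2: tau = 680 * 5.5 fF = 680 * 5.5e-15 F
Step 3: tau = 3.74e-12 s = 3.74 ps

3.74


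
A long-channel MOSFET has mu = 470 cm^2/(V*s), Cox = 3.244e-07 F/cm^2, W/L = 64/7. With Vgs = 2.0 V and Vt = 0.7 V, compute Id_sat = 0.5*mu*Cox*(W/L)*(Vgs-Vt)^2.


Step 1: Overdrive voltage Vov = Vgs - Vt = 2.0 - 0.7 = 1.3 V
Step 2: W/L = 64/7 = 9.14286
Step 3: Id = 0.5 * 470 * 3.244e-07 * 9.14286 * 1.3^2
Step 4: Id = 1.18e-03 A

1.18e-03


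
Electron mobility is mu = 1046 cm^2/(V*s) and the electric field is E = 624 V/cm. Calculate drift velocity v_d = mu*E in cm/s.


Step 1: v_d = mu * E
Step 2: v_d = 1046 * 624 = 652704
Step 3: v_d = 6.53e+05 cm/s

6.53e+05


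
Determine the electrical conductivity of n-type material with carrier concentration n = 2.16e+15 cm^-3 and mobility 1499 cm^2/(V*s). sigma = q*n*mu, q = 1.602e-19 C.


Step 1: sigma = q * n * mu
Step 2: sigma = 1.602e-19 * 2.16e+15 * 1499
Step 3: sigma = 5.187e-01 S/cm

5.187e-01


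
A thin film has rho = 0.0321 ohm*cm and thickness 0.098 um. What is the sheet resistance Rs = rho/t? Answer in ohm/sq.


Step 1: Convert thickness to cm: t = 0.098 um = 9.8000e-06 cm
Step 2: Rs = rho / t = 0.0321 / 9.8000e-06
Step 3: Rs = 3275.5 ohm/sq

3275.5


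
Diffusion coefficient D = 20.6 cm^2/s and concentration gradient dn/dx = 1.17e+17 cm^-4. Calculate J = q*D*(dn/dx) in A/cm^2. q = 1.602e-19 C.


Step 1: J = q * D * (dn/dx)
Step 2: J = 1.602e-19 * 20.6 * 1.17e+17
Step 3: J = 3.86e-01 A/cm^2

3.86e-01


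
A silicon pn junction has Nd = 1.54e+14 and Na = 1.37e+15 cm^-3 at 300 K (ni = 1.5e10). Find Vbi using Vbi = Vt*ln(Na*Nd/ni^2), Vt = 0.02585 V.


Step 1: Compute Na*Nd/ni^2 = 1.37e+15 * 1.54e+14 / (1.5e10)^2 = 9.3769e+08
Step 2: ln(9.3769e+08) = 20.6589
Step 3: Vbi = 0.02585 * 20.6589 = 0.534 V

0.534


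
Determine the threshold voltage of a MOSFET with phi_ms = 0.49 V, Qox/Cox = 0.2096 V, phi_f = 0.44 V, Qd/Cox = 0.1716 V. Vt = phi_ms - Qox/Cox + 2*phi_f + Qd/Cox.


Step 1: Vt = phi_ms - Qox/Cox + 2*phi_f + Qd/Cox
Step 2: Vt = 0.49 - 0.2096 + 2*0.44 + 0.1716
Step 3: Vt = 0.49 - 0.2096 + 0.88 + 0.1716
Step 4: Vt = 1.332 V

1.332


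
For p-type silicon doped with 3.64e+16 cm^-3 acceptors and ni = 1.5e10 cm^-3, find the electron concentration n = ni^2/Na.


Step 1: Majority hole concentration p ≈ Na = 3.64e+16 cm^-3
Step 2: n = ni^2 / Na = (1.5e10)^2 / 3.64e+16
Step 3: n = 6.18e+03 cm^-3

6.18e+03


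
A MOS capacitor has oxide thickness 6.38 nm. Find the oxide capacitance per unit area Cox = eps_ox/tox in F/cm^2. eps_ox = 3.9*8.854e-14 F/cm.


Step 1: eps_ox = 3.9 * 8.854e-14 = 3.45306e-13 F/cm
Step 2: tox in cm = 6.38 nm * 1e-7 = 6.3800e-07 cm
Step 3: Cox = 3.45306e-13 / 6.3800e-07 = 5.41e-07 F/cm^2

5.41e-07


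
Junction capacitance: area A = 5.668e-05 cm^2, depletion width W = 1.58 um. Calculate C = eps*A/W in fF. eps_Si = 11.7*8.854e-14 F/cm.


Step 1: eps_Si = 11.7 * 8.854e-14 = 1.035918e-12 F/cm
Step 2: W in cm = 1.58 * 1e-4 = 1.58e-04 cm
Step 3: C = 1.035918e-12 * 5.668e-05 / 1.58e-04 = 3.716192e-13 F
Step 4: C = 371.62 fF

371.62


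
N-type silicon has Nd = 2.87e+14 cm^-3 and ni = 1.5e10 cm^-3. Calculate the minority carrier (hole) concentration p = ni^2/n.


Step 1: Since Nd >> ni, n ≈ Nd = 2.87e+14 cm^-3
Step 2: p = ni^2 / n = (1.5e10)^2 / 2.87e+14
Step 3: p = 2.25e20 / 2.87e+14 = 7.84e+05 cm^-3

7.84e+05


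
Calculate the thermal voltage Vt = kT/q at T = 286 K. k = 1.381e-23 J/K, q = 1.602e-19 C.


Step 1: kT = 1.381e-23 * 286 = 3.94966e-21 J
Step 2: Vt = kT/q = 3.94966e-21 / 1.602e-19
Step 3: Vt = 0.02465 V

0.02465


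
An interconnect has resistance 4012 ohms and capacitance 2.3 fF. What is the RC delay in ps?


Step 1: tau = R * C
Step 2: tau = 4012 * 2.3 fF = 4012 * 2.3e-15 F
Step 3: tau = 9.2276e-12 s = 9.2276 ps

9.2276


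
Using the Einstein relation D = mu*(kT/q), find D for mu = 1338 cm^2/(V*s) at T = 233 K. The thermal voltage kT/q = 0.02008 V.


Step 1: D = mu * (kT/q)
Step 2: D = 1338 * 0.02008
Step 3: D = 26.87 cm^2/s

26.87


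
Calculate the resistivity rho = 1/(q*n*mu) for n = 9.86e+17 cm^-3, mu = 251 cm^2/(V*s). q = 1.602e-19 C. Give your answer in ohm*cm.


Step 1: sigma = q * n * mu = 1.602e-19 * 9.86e+17 * 251 = 3.96473e+01 S/cm
Step 2: rho = 1 / sigma = 1 / 3.96473e+01 = 0.02522 ohm*cm

0.02522


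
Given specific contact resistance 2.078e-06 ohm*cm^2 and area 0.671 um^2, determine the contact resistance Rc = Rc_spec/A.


Step 1: Convert area to cm^2: 0.671 um^2 = 6.7100e-09 cm^2
Step 2: Rc = Rc_spec / A = 2.078e-06 / 6.7100e-09
Step 3: Rc = 3.10e+02 ohms

3.10e+02


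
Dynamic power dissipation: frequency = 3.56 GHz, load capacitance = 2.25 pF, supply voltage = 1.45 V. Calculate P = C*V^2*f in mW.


Step 1: V^2 = 1.45^2 = 2.1025 V^2
Step 2: P = C*V^2*f = 2.25e-12 F * 2.1025 * 3.56e9 Hz
Step 3: P = 1.6841025e-02 W
Step 4: P = 16.841 mW

16.841


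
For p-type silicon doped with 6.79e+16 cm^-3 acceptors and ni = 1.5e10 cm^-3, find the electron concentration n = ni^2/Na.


Step 1: Majority hole concentration p ≈ Na = 6.79e+16 cm^-3
Step 2: n = ni^2 / Na = (1.5e10)^2 / 6.79e+16
Step 3: n = 3.31e+03 cm^-3

3.31e+03


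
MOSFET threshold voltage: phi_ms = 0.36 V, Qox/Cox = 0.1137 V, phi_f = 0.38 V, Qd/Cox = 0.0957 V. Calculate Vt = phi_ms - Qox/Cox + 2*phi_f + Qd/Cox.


Step 1: Vt = phi_ms - Qox/Cox + 2*phi_f + Qd/Cox
Step 2: Vt = 0.36 - 0.1137 + 2*0.38 + 0.0957
Step 3: Vt = 0.36 - 0.1137 + 0.76 + 0.0957
Step 4: Vt = 1.102 V

1.102


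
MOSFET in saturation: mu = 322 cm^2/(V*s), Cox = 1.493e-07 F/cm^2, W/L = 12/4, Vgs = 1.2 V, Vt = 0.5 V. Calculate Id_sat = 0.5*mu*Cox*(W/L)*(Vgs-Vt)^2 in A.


Step 1: Overdrive voltage Vov = Vgs - Vt = 1.2 - 0.5 = 0.7 V
Step 2: W/L = 12/4 = 3
Step 3: Id = 0.5 * 322 * 1.493e-07 * 3 * 0.7^2
Step 4: Id = 3.53e-05 A

3.53e-05


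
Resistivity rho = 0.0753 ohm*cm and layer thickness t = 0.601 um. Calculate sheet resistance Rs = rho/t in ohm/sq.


Step 1: Convert thickness to cm: t = 0.601 um = 6.0100e-05 cm
Step 2: Rs = rho / t = 0.0753 / 6.0100e-05
Step 3: Rs = 1252.9 ohm/sq

1252.9


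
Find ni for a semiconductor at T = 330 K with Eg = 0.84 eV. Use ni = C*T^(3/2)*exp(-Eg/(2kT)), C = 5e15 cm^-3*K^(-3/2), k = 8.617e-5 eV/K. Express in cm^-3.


Step 1: Compute kT = 8.617e-5 * 330 = 0.0284361 eV
Step 2: Exponent = -Eg/(2kT) = -0.84/(2*0.0284361) = -14.76996
Step 3: T^(3/2) = 330^1.5 = 5994.75
Step 4: ni = 5e15 * 5994.75 * exp(-14.76996) = 1.15e+13 cm^-3

1.15e+13


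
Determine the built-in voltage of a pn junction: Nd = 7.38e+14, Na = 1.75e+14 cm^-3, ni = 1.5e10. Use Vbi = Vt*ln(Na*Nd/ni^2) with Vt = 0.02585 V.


Step 1: Compute Na*Nd/ni^2 = 1.75e+14 * 7.38e+14 / (1.5e10)^2 = 5.7400e+08
Step 2: ln(5.7400e+08) = 20.1681
Step 3: Vbi = 0.02585 * 20.1681 = 0.521 V

0.521


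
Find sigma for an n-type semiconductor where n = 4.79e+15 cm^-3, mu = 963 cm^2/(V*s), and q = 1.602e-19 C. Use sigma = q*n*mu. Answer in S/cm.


Step 1: sigma = q * n * mu
Step 2: sigma = 1.602e-19 * 4.79e+15 * 963
Step 3: sigma = 7.390e-01 S/cm

7.390e-01


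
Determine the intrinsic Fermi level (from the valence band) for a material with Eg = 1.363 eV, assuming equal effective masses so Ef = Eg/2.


Step 1: For an intrinsic semiconductor, the Fermi level sits at midgap.
Step 2: Ef = Eg / 2 = 1.363 / 2 = 0.6815 eV

0.6815


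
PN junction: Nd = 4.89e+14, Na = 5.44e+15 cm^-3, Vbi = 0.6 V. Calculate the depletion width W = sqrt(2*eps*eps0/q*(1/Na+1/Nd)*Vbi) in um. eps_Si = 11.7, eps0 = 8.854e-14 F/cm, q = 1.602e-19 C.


Step 1: 1/Na + 1/Nd = 1/5.44e+15 + 1/4.89e+14 = 2.22881e-15
Step 2: 2*eps*eps0/q = 2*11.7*8.854e-14/1.602e-19 = 1.293281e+07
Step 3: W^2 = 1.293281e+07 * 2.22881e-15 * 0.6 = 1.72949e-08
Step 4: W = sqrt(1.72949e-08) = 1.315e-04 cm = 1.315 um

1.315


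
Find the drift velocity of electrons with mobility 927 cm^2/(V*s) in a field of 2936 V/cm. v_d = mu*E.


Step 1: v_d = mu * E
Step 2: v_d = 927 * 2936 = 2721672
Step 3: v_d = 2.72e+06 cm/s

2.72e+06


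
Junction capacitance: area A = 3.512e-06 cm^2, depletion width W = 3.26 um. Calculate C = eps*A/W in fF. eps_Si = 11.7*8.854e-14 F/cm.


Step 1: eps_Si = 11.7 * 8.854e-14 = 1.035918e-12 F/cm
Step 2: W in cm = 3.26 * 1e-4 = 3.26e-04 cm
Step 3: C = 1.035918e-12 * 3.512e-06 / 3.26e-04 = 1.115995e-14 F
Step 4: C = 11.16 fF

11.16


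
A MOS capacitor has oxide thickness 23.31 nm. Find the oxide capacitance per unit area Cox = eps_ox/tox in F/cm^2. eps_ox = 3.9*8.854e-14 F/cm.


Step 1: eps_ox = 3.9 * 8.854e-14 = 3.45306e-13 F/cm
Step 2: tox in cm = 23.31 nm * 1e-7 = 2.3310e-06 cm
Step 3: Cox = 3.45306e-13 / 2.3310e-06 = 1.48e-07 F/cm^2

1.48e-07


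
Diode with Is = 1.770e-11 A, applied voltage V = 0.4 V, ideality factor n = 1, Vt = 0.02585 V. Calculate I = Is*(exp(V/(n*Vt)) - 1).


Step 1: V/(n*Vt) = 0.4/(1*0.02585) = 15.4739
Step 2: exp(15.4739) = 5.2508e+06
Step 3: I = 1.770e-11 * (5.2508e+06 - 1) = 9.29e-05 A

9.29e-05


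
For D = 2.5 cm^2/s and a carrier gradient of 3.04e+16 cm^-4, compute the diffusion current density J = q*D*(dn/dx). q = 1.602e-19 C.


Step 1: J = q * D * (dn/dx)
Step 2: J = 1.602e-19 * 2.5 * 3.04e+16
Step 3: J = 1.22e-02 A/cm^2

1.22e-02


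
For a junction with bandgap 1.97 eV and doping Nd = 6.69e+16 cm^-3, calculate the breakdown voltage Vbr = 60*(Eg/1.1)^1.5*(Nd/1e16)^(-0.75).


Step 1: Eg/1.1 = 1.97/1.1 = 1.790909
Step 2: (Eg/1.1)^1.5 = 1.790909^1.5 = 2.396681
Step 3: (Nd/1e16)^(-0.75) = (6.69)^(-0.75) = 0.240398
Step 4: Vbr = 60 * 2.396681 * 0.240398 = 34.6 V

34.6


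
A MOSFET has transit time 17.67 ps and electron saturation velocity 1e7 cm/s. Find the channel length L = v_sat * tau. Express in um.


Step 1: tau in seconds = 17.67 ps * 1e-12 = 1.7670e-11 s
Step 2: L = v_sat * tau = 1e7 * 1.7670e-11 = 1.7670e-04 cm
Step 3: L in um = 1.7670e-04 * 1e4 = 1.767 um

1.767


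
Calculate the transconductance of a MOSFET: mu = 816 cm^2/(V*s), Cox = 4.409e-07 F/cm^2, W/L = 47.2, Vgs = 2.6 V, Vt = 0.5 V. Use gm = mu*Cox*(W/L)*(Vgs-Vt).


Step 1: Vov = Vgs - Vt = 2.6 - 0.5 = 2.1 V
Step 2: gm = mu * Cox * (W/L) * Vov
Step 3: gm = 816 * 4.409e-07 * 47.2 * 2.1 = 3.57e-02 S

3.57e-02


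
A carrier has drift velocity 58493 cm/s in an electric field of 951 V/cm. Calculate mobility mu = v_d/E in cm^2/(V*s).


Step 1: mu = v_d / E
Step 2: mu = 58493 / 951
Step 3: mu = 61.51 cm^2/(V*s)

61.51


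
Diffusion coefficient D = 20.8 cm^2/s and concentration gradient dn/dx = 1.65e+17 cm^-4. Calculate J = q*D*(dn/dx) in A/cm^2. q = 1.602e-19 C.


Step 1: J = q * D * (dn/dx)
Step 2: J = 1.602e-19 * 20.8 * 1.65e+17
Step 3: J = 5.50e-01 A/cm^2

5.50e-01


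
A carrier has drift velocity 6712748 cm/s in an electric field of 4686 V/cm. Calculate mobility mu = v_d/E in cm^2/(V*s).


Step 1: mu = v_d / E
Step 2: mu = 6712748 / 4686
Step 3: mu = 1432.51 cm^2/(V*s)

1432.51


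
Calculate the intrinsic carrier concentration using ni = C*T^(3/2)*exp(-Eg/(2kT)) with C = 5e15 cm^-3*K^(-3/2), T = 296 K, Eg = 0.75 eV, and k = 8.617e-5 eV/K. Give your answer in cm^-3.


Step 1: Compute kT = 8.617e-5 * 296 = 0.02550632 eV
Step 2: Exponent = -Eg/(2kT) = -0.75/(2*0.02550632) = -14.70224
Step 3: T^(3/2) = 296^1.5 = 5092.58
Step 4: ni = 5e15 * 5092.58 * exp(-14.70224) = 1.05e+13 cm^-3

1.05e+13


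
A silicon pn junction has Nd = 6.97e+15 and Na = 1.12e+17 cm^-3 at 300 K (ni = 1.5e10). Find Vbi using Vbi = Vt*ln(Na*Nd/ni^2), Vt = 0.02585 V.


Step 1: Compute Na*Nd/ni^2 = 1.12e+17 * 6.97e+15 / (1.5e10)^2 = 3.4695e+12
Step 2: ln(3.4695e+12) = 28.8750
Step 3: Vbi = 0.02585 * 28.8750 = 0.746 V

0.746


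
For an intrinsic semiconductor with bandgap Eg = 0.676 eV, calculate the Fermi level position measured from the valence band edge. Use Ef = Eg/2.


Step 1: For an intrinsic semiconductor, the Fermi level sits at midgap.
Step 2: Ef = Eg / 2 = 0.676 / 2 = 0.338 eV

0.338


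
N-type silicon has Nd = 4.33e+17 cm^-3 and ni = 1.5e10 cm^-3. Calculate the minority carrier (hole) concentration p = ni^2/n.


Step 1: Since Nd >> ni, n ≈ Nd = 4.33e+17 cm^-3
Step 2: p = ni^2 / n = (1.5e10)^2 / 4.33e+17
Step 3: p = 2.25e20 / 4.33e+17 = 5.20e+02 cm^-3

5.20e+02


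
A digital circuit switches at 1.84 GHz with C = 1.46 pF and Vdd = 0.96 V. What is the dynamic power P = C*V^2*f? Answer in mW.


Step 1: V^2 = 0.96^2 = 0.9216 V^2
Step 2: P = C*V^2*f = 1.46e-12 F * 0.9216 * 1.84e9 Hz
Step 3: P = 2.47578624e-03 W
Step 4: P = 2.476 mW

2.476


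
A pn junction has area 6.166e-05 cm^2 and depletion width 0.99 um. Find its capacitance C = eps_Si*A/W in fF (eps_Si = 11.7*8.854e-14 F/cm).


Step 1: eps_Si = 11.7 * 8.854e-14 = 1.035918e-12 F/cm
Step 2: W in cm = 0.99 * 1e-4 = 9.90e-05 cm
Step 3: C = 1.035918e-12 * 6.166e-05 / 9.90e-05 = 6.451990e-13 F
Step 4: C = 645.2 fF

645.2


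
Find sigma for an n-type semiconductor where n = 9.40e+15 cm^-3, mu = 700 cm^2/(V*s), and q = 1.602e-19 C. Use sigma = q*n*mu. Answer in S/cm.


Step 1: sigma = q * n * mu
Step 2: sigma = 1.602e-19 * 9.40e+15 * 700
Step 3: sigma = 1.054e+00 S/cm

1.054e+00


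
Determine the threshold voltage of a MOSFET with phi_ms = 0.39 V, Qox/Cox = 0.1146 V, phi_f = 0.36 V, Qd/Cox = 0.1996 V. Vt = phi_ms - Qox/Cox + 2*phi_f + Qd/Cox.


Step 1: Vt = phi_ms - Qox/Cox + 2*phi_f + Qd/Cox
Step 2: Vt = 0.39 - 0.1146 + 2*0.36 + 0.1996
Step 3: Vt = 0.39 - 0.1146 + 0.72 + 0.1996
Step 4: Vt = 1.195 V

1.195


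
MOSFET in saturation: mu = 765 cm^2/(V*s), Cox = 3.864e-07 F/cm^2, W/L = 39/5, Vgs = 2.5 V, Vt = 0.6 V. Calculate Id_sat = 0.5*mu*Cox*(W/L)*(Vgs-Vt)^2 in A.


Step 1: Overdrive voltage Vov = Vgs - Vt = 2.5 - 0.6 = 1.9 V
Step 2: W/L = 39/5 = 7.8
Step 3: Id = 0.5 * 765 * 3.864e-07 * 7.8 * 1.9^2
Step 4: Id = 4.16e-03 A

4.16e-03


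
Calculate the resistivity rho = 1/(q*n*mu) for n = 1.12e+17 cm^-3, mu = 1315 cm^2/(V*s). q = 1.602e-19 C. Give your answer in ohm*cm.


Step 1: sigma = q * n * mu = 1.602e-19 * 1.12e+17 * 1315 = 2.35943e+01 S/cm
Step 2: rho = 1 / sigma = 1 / 2.35943e+01 = 0.04238 ohm*cm

0.04238


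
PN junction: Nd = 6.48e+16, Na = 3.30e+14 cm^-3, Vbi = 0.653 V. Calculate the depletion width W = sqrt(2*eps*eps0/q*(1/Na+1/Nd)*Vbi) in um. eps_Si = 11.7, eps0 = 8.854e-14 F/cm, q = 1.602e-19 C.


Step 1: 1/Na + 1/Nd = 1/3.30e+14 + 1/6.48e+16 = 3.04574e-15
Step 2: 2*eps*eps0/q = 2*11.7*8.854e-14/1.602e-19 = 1.293281e+07
Step 3: W^2 = 1.293281e+07 * 3.04574e-15 * 0.653 = 2.57217e-08
Step 4: W = sqrt(2.57217e-08) = 1.604e-04 cm = 1.604 um

1.604


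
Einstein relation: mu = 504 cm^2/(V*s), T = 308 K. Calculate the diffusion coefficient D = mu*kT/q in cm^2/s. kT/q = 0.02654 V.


Step 1: D = mu * (kT/q)
Step 2: D = 504 * 0.02654
Step 3: D = 13.38 cm^2/s

13.38


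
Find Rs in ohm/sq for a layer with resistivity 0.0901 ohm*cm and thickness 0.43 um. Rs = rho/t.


Step 1: Convert thickness to cm: t = 0.43 um = 4.3000e-05 cm
Step 2: Rs = rho / t = 0.0901 / 4.3000e-05
Step 3: Rs = 2095.3 ohm/sq

2095.3


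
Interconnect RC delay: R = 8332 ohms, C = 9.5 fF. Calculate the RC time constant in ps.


Step 1: tau = R * C
Step 2: tau = 8332 * 9.5 fF = 8332 * 9.5e-15 F
Step 3: tau = 7.9154e-11 s = 79.154 ps

79.154


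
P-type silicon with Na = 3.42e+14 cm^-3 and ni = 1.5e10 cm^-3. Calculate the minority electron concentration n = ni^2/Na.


Step 1: Majority hole concentration p ≈ Na = 3.42e+14 cm^-3
Step 2: n = ni^2 / Na = (1.5e10)^2 / 3.42e+14
Step 3: n = 6.58e+05 cm^-3

6.58e+05


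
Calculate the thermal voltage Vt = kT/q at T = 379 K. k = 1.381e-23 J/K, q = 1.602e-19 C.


Step 1: kT = 1.381e-23 * 379 = 5.23399e-21 J
Step 2: Vt = kT/q = 5.23399e-21 / 1.602e-19
Step 3: Vt = 0.03267 V

0.03267


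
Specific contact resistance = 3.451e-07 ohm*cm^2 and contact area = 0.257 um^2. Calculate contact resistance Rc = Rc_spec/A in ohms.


Step 1: Convert area to cm^2: 0.257 um^2 = 2.5700e-09 cm^2
Step 2: Rc = Rc_spec / A = 3.451e-07 / 2.5700e-09
Step 3: Rc = 1.34e+02 ohms

1.34e+02


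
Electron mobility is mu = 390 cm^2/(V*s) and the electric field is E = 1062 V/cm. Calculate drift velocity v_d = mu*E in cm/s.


Step 1: v_d = mu * E
Step 2: v_d = 390 * 1062 = 414180
Step 3: v_d = 4.14e+05 cm/s

4.14e+05


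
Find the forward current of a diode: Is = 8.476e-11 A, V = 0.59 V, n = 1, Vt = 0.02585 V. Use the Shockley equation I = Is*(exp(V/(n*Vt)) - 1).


Step 1: V/(n*Vt) = 0.59/(1*0.02585) = 22.8240
Step 2: exp(22.8240) = 8.1722e+09
Step 3: I = 8.476e-11 * (8.1722e+09 - 1) = 6.93e-01 A

6.93e-01


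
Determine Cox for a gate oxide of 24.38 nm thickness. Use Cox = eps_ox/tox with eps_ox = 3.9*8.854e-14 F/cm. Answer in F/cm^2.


Step 1: eps_ox = 3.9 * 8.854e-14 = 3.45306e-13 F/cm
Step 2: tox in cm = 24.38 nm * 1e-7 = 2.4380e-06 cm
Step 3: Cox = 3.45306e-13 / 2.4380e-06 = 1.42e-07 F/cm^2

1.42e-07


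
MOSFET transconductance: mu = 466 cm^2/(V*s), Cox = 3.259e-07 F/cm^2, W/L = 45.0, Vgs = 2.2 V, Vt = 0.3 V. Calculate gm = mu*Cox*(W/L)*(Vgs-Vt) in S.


Step 1: Vov = Vgs - Vt = 2.2 - 0.3 = 1.9 V
Step 2: gm = mu * Cox * (W/L) * Vov
Step 3: gm = 466 * 3.259e-07 * 45.0 * 1.9 = 1.30e-02 S

1.30e-02


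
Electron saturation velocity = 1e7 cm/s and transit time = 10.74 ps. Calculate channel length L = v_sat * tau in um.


Step 1: tau in seconds = 10.74 ps * 1e-12 = 1.0740e-11 s
Step 2: L = v_sat * tau = 1e7 * 1.0740e-11 = 1.0740e-04 cm
Step 3: L in um = 1.0740e-04 * 1e4 = 1.074 um

1.074


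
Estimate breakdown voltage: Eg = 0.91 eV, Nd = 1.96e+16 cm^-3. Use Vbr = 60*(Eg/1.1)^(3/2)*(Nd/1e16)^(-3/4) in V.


Step 1: Eg/1.1 = 0.91/1.1 = 0.827273
Step 2: (Eg/1.1)^1.5 = 0.827273^1.5 = 0.752442
Step 3: (Nd/1e16)^(-0.75) = (1.96)^(-0.75) = 0.603682
Step 4: Vbr = 60 * 0.752442 * 0.603682 = 27.3 V

27.3


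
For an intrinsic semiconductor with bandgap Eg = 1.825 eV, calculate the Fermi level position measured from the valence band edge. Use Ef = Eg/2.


Step 1: For an intrinsic semiconductor, the Fermi level sits at midgap.
Step 2: Ef = Eg / 2 = 1.825 / 2 = 0.9125 eV

0.9125


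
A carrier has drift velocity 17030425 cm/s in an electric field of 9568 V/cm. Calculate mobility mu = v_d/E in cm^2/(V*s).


Step 1: mu = v_d / E
Step 2: mu = 17030425 / 9568
Step 3: mu = 1779.94 cm^2/(V*s)

1779.94


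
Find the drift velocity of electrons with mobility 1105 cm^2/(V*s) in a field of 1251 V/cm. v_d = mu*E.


Step 1: v_d = mu * E
Step 2: v_d = 1105 * 1251 = 1382355
Step 3: v_d = 1.38e+06 cm/s

1.38e+06


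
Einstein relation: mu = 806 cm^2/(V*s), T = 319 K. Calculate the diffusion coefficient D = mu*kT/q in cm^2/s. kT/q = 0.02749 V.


Step 1: D = mu * (kT/q)
Step 2: D = 806 * 0.02749
Step 3: D = 22.16 cm^2/s

22.16


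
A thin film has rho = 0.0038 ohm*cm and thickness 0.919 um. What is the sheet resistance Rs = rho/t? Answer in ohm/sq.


Step 1: Convert thickness to cm: t = 0.919 um = 9.1900e-05 cm
Step 2: Rs = rho / t = 0.0038 / 9.1900e-05
Step 3: Rs = 41.3 ohm/sq

41.3


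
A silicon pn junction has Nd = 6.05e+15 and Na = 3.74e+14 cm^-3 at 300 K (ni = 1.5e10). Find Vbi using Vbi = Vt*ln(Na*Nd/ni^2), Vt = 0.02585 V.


Step 1: Compute Na*Nd/ni^2 = 3.74e+14 * 6.05e+15 / (1.5e10)^2 = 1.0056e+10
Step 2: ln(1.0056e+10) = 23.0314
Step 3: Vbi = 0.02585 * 23.0314 = 0.595 V

0.595


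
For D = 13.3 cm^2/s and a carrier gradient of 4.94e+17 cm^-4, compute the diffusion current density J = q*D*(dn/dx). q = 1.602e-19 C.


Step 1: J = q * D * (dn/dx)
Step 2: J = 1.602e-19 * 13.3 * 4.94e+17
Step 3: J = 1.05e+00 A/cm^2

1.05e+00


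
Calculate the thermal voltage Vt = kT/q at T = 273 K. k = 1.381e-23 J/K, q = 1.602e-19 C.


Step 1: kT = 1.381e-23 * 273 = 3.77013e-21 J
Step 2: Vt = kT/q = 3.77013e-21 / 1.602e-19
Step 3: Vt = 0.02353 V

0.02353


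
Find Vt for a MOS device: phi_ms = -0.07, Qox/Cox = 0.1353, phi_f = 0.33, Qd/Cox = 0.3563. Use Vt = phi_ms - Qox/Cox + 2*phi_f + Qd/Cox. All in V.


Step 1: Vt = phi_ms - Qox/Cox + 2*phi_f + Qd/Cox
Step 2: Vt = -0.07 - 0.1353 + 2*0.33 + 0.3563
Step 3: Vt = -0.07 - 0.1353 + 0.66 + 0.3563
Step 4: Vt = 0.811 V

0.811


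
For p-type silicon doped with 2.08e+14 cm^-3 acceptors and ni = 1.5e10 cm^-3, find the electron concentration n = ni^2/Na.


Step 1: Majority hole concentration p ≈ Na = 2.08e+14 cm^-3
Step 2: n = ni^2 / Na = (1.5e10)^2 / 2.08e+14
Step 3: n = 1.08e+06 cm^-3

1.08e+06


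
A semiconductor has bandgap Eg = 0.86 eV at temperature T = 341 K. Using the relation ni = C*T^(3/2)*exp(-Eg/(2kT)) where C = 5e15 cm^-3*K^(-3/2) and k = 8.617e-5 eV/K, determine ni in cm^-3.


Step 1: Compute kT = 8.617e-5 * 341 = 0.02938397 eV
Step 2: Exponent = -Eg/(2kT) = -0.86/(2*0.02938397) = -14.63383
Step 3: T^(3/2) = 341^1.5 = 6296.97
Step 4: ni = 5e15 * 6296.97 * exp(-14.63383) = 1.39e+13 cm^-3

1.39e+13


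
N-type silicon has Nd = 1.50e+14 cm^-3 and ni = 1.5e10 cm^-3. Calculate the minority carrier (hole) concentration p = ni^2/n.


Step 1: Since Nd >> ni, n ≈ Nd = 1.50e+14 cm^-3
Step 2: p = ni^2 / n = (1.5e10)^2 / 1.50e+14
Step 3: p = 2.25e20 / 1.50e+14 = 1.50e+06 cm^-3

1.50e+06


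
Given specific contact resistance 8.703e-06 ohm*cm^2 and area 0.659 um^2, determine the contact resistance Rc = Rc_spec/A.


Step 1: Convert area to cm^2: 0.659 um^2 = 6.5900e-09 cm^2
Step 2: Rc = Rc_spec / A = 8.703e-06 / 6.5900e-09
Step 3: Rc = 1.32e+03 ohms

1.32e+03


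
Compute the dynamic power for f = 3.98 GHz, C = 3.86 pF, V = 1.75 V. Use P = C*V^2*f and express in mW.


Step 1: V^2 = 1.75^2 = 3.0625 V^2
Step 2: P = C*V^2*f = 3.86e-12 F * 3.0625 * 3.98e9 Hz
Step 3: P = 4.7048575e-02 W
Step 4: P = 47.049 mW

47.049


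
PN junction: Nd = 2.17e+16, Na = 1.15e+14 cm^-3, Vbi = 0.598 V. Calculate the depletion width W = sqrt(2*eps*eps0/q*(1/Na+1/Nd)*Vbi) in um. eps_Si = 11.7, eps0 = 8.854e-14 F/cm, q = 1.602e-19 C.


Step 1: 1/Na + 1/Nd = 1/1.15e+14 + 1/2.17e+16 = 8.74174e-15
Step 2: 2*eps*eps0/q = 2*11.7*8.854e-14/1.602e-19 = 1.293281e+07
Step 3: W^2 = 1.293281e+07 * 8.74174e-15 * 0.598 = 6.76070e-08
Step 4: W = sqrt(6.76070e-08) = 2.600e-04 cm = 2.6 um

2.6


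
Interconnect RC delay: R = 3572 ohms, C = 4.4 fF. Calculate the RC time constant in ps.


Step 1: tau = R * C
Step 2: tau = 3572 * 4.4 fF = 3572 * 4.4e-15 F
Step 3: tau = 1.57168e-11 s = 15.7168 ps

15.7168


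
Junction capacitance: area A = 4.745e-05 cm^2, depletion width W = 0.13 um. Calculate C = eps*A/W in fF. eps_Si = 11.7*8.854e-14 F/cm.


Step 1: eps_Si = 11.7 * 8.854e-14 = 1.035918e-12 F/cm
Step 2: W in cm = 0.13 * 1e-4 = 1.30e-05 cm
Step 3: C = 1.035918e-12 * 4.745e-05 / 1.30e-05 = 3.781101e-12 F
Step 4: C = 3781.1 fF

3781.1


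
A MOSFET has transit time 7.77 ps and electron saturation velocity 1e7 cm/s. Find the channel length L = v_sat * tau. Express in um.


Step 1: tau in seconds = 7.77 ps * 1e-12 = 7.7700e-12 s
Step 2: L = v_sat * tau = 1e7 * 7.7700e-12 = 7.7700e-05 cm
Step 3: L in um = 7.7700e-05 * 1e4 = 0.777 um

0.777


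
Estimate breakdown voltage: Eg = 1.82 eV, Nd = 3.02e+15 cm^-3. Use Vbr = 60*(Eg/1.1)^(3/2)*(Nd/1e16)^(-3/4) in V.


Step 1: Eg/1.1 = 1.82/1.1 = 1.654545
Step 2: (Eg/1.1)^1.5 = 1.654545^1.5 = 2.128227
Step 3: (Nd/1e16)^(-0.75) = (0.302)^(-0.75) = 2.454679
Step 4: Vbr = 60 * 2.128227 * 2.454679 = 313.4 V

313.4


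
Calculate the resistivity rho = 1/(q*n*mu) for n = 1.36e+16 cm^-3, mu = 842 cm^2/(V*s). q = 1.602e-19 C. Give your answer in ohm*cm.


Step 1: sigma = q * n * mu = 1.602e-19 * 1.36e+16 * 842 = 1.83448e+00 S/cm
Step 2: rho = 1 / sigma = 1 / 1.83448e+00 = 0.5451 ohm*cm

0.5451


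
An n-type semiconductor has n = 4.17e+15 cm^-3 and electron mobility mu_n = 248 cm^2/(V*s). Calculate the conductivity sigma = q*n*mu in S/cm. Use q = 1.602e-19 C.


Step 1: sigma = q * n * mu
Step 2: sigma = 1.602e-19 * 4.17e+15 * 248
Step 3: sigma = 1.657e-01 S/cm

1.657e-01


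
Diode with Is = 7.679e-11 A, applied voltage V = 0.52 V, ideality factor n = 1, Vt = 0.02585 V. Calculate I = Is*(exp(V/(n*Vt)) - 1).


Step 1: V/(n*Vt) = 0.52/(1*0.02585) = 20.1161
Step 2: exp(20.1161) = 5.4489e+08
Step 3: I = 7.679e-11 * (5.4489e+08 - 1) = 4.18e-02 A

4.18e-02


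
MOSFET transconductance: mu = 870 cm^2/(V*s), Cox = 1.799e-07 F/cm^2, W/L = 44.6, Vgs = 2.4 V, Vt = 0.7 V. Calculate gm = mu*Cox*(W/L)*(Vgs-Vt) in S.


Step 1: Vov = Vgs - Vt = 2.4 - 0.7 = 1.7 V
Step 2: gm = mu * Cox * (W/L) * Vov
Step 3: gm = 870 * 1.799e-07 * 44.6 * 1.7 = 1.19e-02 S

1.19e-02


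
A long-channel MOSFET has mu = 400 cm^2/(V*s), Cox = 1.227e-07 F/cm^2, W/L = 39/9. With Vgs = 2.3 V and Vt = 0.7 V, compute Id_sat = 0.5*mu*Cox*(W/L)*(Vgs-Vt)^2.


Step 1: Overdrive voltage Vov = Vgs - Vt = 2.3 - 0.7 = 1.6 V
Step 2: W/L = 39/9 = 4.33333
Step 3: Id = 0.5 * 400 * 1.227e-07 * 4.33333 * 1.6^2
Step 4: Id = 2.72e-04 A

2.72e-04


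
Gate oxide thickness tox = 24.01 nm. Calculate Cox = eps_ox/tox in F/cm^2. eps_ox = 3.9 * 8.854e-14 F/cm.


Step 1: eps_ox = 3.9 * 8.854e-14 = 3.45306e-13 F/cm
Step 2: tox in cm = 24.01 nm * 1e-7 = 2.4010e-06 cm
Step 3: Cox = 3.45306e-13 / 2.4010e-06 = 1.44e-07 F/cm^2

1.44e-07


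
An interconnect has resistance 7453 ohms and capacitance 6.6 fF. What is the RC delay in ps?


Step 1: tau = R * C
Step 2: tau = 7453 * 6.6 fF = 7453 * 6.6e-15 F
Step 3: tau = 4.91898e-11 s = 49.1898 ps

49.1898


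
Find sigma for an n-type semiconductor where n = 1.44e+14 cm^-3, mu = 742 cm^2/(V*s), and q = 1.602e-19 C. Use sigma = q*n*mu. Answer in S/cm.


Step 1: sigma = q * n * mu
Step 2: sigma = 1.602e-19 * 1.44e+14 * 742
Step 3: sigma = 1.712e-02 S/cm

1.712e-02


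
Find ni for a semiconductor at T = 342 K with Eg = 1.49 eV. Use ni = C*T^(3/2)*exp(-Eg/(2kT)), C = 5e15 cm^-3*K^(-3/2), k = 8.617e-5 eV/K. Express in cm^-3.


Step 1: Compute kT = 8.617e-5 * 342 = 0.02947014 eV
Step 2: Exponent = -Eg/(2kT) = -1.49/(2*0.02947014) = -25.27983
Step 3: T^(3/2) = 342^1.5 = 6324.69
Step 4: ni = 5e15 * 6324.69 * exp(-25.27983) = 3.32e+08 cm^-3

3.32e+08


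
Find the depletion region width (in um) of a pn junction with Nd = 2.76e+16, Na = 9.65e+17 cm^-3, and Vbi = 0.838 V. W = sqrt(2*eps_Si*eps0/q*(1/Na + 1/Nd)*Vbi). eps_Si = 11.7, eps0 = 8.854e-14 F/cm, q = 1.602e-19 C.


Step 1: 1/Na + 1/Nd = 1/9.65e+17 + 1/2.76e+16 = 3.72682e-17
Step 2: 2*eps*eps0/q = 2*11.7*8.854e-14/1.602e-19 = 1.293281e+07
Step 3: W^2 = 1.293281e+07 * 3.72682e-17 * 0.838 = 4.03901e-10
Step 4: W = sqrt(4.03901e-10) = 2.010e-05 cm = 0.201 um

0.201


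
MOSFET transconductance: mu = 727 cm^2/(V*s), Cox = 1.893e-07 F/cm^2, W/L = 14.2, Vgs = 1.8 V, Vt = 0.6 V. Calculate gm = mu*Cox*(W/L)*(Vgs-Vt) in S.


Step 1: Vov = Vgs - Vt = 1.8 - 0.6 = 1.2 V
Step 2: gm = mu * Cox * (W/L) * Vov
Step 3: gm = 727 * 1.893e-07 * 14.2 * 1.2 = 2.35e-03 S

2.35e-03


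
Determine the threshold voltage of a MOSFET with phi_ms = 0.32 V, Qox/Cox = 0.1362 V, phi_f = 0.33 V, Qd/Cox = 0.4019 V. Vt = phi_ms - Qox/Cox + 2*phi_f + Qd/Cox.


Step 1: Vt = phi_ms - Qox/Cox + 2*phi_f + Qd/Cox
Step 2: Vt = 0.32 - 0.1362 + 2*0.33 + 0.4019
Step 3: Vt = 0.32 - 0.1362 + 0.66 + 0.4019
Step 4: Vt = 1.2457 V

1.2457


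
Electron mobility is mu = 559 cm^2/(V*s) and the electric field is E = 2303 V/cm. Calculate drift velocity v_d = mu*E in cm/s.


Step 1: v_d = mu * E
Step 2: v_d = 559 * 2303 = 1287377
Step 3: v_d = 1.29e+06 cm/s

1.29e+06


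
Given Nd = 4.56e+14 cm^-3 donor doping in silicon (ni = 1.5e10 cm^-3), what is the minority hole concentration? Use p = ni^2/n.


Step 1: Since Nd >> ni, n ≈ Nd = 4.56e+14 cm^-3
Step 2: p = ni^2 / n = (1.5e10)^2 / 4.56e+14
Step 3: p = 2.25e20 / 4.56e+14 = 4.93e+05 cm^-3

4.93e+05


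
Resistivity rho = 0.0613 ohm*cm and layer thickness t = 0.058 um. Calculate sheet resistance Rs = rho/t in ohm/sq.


Step 1: Convert thickness to cm: t = 0.058 um = 5.8000e-06 cm
Step 2: Rs = rho / t = 0.0613 / 5.8000e-06
Step 3: Rs = 10569.0 ohm/sq

10569.0


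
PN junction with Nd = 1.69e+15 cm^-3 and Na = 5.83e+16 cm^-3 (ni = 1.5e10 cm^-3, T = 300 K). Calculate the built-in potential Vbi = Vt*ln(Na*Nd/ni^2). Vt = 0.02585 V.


Step 1: Compute Na*Nd/ni^2 = 5.83e+16 * 1.69e+15 / (1.5e10)^2 = 4.3790e+11
Step 2: ln(4.3790e+11) = 26.8053
Step 3: Vbi = 0.02585 * 26.8053 = 0.693 V

0.693


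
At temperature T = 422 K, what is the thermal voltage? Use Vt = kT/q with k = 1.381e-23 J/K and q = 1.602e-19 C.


Step 1: kT = 1.381e-23 * 422 = 5.82782e-21 J
Step 2: Vt = kT/q = 5.82782e-21 / 1.602e-19
Step 3: Vt = 0.03638 V

0.03638


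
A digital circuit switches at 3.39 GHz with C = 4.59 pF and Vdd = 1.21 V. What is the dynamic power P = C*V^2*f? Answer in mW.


Step 1: V^2 = 1.21^2 = 1.4641 V^2
Step 2: P = C*V^2*f = 4.59e-12 F * 1.4641 * 3.39e9 Hz
Step 3: P = 2.278154241e-02 W
Step 4: P = 22.782 mW

22.782


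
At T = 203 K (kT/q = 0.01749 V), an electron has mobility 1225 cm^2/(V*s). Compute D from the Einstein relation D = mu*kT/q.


Step 1: D = mu * (kT/q)
Step 2: D = 1225 * 0.01749
Step 3: D = 21.43 cm^2/s

21.43


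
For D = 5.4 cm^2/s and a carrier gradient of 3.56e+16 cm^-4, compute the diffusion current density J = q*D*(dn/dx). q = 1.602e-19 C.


Step 1: J = q * D * (dn/dx)
Step 2: J = 1.602e-19 * 5.4 * 3.56e+16
Step 3: J = 3.08e-02 A/cm^2

3.08e-02


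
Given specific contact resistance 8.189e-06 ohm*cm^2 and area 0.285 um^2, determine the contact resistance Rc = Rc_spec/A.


Step 1: Convert area to cm^2: 0.285 um^2 = 2.8500e-09 cm^2
Step 2: Rc = Rc_spec / A = 8.189e-06 / 2.8500e-09
Step 3: Rc = 2.87e+03 ohms

2.87e+03


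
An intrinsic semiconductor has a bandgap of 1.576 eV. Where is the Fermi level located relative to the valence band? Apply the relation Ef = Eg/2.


Step 1: For an intrinsic semiconductor, the Fermi level sits at midgap.
Step 2: Ef = Eg / 2 = 1.576 / 2 = 0.788 eV

0.788


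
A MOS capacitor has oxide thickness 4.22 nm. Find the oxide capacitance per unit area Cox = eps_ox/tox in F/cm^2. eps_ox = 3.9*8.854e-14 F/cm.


Step 1: eps_ox = 3.9 * 8.854e-14 = 3.45306e-13 F/cm
Step 2: tox in cm = 4.22 nm * 1e-7 = 4.2200e-07 cm
Step 3: Cox = 3.45306e-13 / 4.2200e-07 = 8.18e-07 F/cm^2

8.18e-07


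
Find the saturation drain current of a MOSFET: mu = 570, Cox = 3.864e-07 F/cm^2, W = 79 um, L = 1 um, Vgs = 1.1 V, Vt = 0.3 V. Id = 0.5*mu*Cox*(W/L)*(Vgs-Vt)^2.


Step 1: Overdrive voltage Vov = Vgs - Vt = 1.1 - 0.3 = 0.8 V
Step 2: W/L = 79/1 = 79
Step 3: Id = 0.5 * 570 * 3.864e-07 * 79 * 0.8^2
Step 4: Id = 5.57e-03 A

5.57e-03


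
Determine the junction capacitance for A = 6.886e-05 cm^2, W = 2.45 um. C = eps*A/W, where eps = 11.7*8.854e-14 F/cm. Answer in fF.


Step 1: eps_Si = 11.7 * 8.854e-14 = 1.035918e-12 F/cm
Step 2: W in cm = 2.45 * 1e-4 = 2.45e-04 cm
Step 3: C = 1.035918e-12 * 6.886e-05 / 2.45e-04 = 2.911564e-13 F
Step 4: C = 291.16 fF

291.16


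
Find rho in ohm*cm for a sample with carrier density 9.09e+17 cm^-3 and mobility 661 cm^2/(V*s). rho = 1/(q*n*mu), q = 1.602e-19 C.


Step 1: sigma = q * n * mu = 1.602e-19 * 9.09e+17 * 661 = 9.62560e+01 S/cm
Step 2: rho = 1 / sigma = 1 / 9.62560e+01 = 0.01039 ohm*cm

0.01039


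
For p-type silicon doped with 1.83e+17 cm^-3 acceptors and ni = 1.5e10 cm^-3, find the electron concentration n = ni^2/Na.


Step 1: Majority hole concentration p ≈ Na = 1.83e+17 cm^-3
Step 2: n = ni^2 / Na = (1.5e10)^2 / 1.83e+17
Step 3: n = 1.23e+03 cm^-3

1.23e+03


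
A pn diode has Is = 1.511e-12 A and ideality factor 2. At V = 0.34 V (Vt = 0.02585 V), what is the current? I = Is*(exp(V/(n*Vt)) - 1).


Step 1: V/(n*Vt) = 0.34/(2*0.02585) = 6.5764
Step 2: exp(6.5764) = 7.1795e+02
Step 3: I = 1.511e-12 * (7.1795e+02 - 1) = 1.08e-09 A

1.08e-09


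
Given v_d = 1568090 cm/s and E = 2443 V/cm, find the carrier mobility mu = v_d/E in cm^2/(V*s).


Step 1: mu = v_d / E
Step 2: mu = 1568090 / 2443
Step 3: mu = 641.87 cm^2/(V*s)

641.87


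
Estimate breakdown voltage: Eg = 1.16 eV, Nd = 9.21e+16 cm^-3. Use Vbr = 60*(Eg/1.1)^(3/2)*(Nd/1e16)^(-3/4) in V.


Step 1: Eg/1.1 = 1.16/1.1 = 1.054545
Step 2: (Eg/1.1)^1.5 = 1.054545^1.5 = 1.082923
Step 3: (Nd/1e16)^(-0.75) = (9.21)^(-0.75) = 0.189150
Step 4: Vbr = 60 * 1.082923 * 0.189150 = 12.3 V

12.3


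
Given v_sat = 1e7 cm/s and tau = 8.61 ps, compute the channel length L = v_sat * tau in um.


Step 1: tau in seconds = 8.61 ps * 1e-12 = 8.6100e-12 s
Step 2: L = v_sat * tau = 1e7 * 8.6100e-12 = 8.6100e-05 cm
Step 3: L in um = 8.6100e-05 * 1e4 = 0.861 um

0.861


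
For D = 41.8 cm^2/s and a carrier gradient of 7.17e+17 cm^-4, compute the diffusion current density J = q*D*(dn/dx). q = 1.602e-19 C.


Step 1: J = q * D * (dn/dx)
Step 2: J = 1.602e-19 * 41.8 * 7.17e+17
Step 3: J = 4.80e+00 A/cm^2

4.80e+00


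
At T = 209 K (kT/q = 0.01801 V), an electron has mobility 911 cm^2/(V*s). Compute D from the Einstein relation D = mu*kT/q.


Step 1: D = mu * (kT/q)
Step 2: D = 911 * 0.01801
Step 3: D = 16.41 cm^2/s

16.41


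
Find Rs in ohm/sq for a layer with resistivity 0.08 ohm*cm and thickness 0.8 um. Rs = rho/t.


Step 1: Convert thickness to cm: t = 0.8 um = 8.0000e-05 cm
Step 2: Rs = rho / t = 0.08 / 8.0000e-05
Step 3: Rs = 1000.0 ohm/sq

1000.0


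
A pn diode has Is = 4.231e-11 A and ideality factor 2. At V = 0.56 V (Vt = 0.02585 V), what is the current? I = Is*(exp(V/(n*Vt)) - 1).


Step 1: V/(n*Vt) = 0.56/(2*0.02585) = 10.8317
Step 2: exp(10.8317) = 5.0600e+04
Step 3: I = 4.231e-11 * (5.0600e+04 - 1) = 2.14e-06 A

2.14e-06


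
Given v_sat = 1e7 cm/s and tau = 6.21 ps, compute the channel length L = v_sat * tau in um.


Step 1: tau in seconds = 6.21 ps * 1e-12 = 6.2100e-12 s
Step 2: L = v_sat * tau = 1e7 * 6.2100e-12 = 6.2100e-05 cm
Step 3: L in um = 6.2100e-05 * 1e4 = 0.621 um

0.621


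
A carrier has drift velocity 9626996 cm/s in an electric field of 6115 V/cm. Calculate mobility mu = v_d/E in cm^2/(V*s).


Step 1: mu = v_d / E
Step 2: mu = 9626996 / 6115
Step 3: mu = 1574.32 cm^2/(V*s)

1574.32


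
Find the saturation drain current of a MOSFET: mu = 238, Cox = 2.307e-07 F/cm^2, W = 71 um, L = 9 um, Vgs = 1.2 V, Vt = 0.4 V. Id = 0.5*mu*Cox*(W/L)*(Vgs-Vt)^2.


Step 1: Overdrive voltage Vov = Vgs - Vt = 1.2 - 0.4 = 0.8 V
Step 2: W/L = 71/9 = 7.88889
Step 3: Id = 0.5 * 238 * 2.307e-07 * 7.88889 * 0.8^2
Step 4: Id = 1.39e-04 A

1.39e-04
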